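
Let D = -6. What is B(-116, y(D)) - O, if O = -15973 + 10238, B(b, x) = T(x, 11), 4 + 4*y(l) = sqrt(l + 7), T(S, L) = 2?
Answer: 5737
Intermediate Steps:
y(l) = -1 + sqrt(7 + l)/4 (y(l) = -1 + sqrt(l + 7)/4 = -1 + sqrt(7 + l)/4)
B(b, x) = 2
O = -5735
B(-116, y(D)) - O = 2 - 1*(-5735) = 2 + 5735 = 5737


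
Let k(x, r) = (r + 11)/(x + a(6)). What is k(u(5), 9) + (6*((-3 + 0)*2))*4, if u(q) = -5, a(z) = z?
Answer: -124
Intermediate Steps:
k(x, r) = (11 + r)/(6 + x) (k(x, r) = (r + 11)/(x + 6) = (11 + r)/(6 + x))
k(u(5), 9) + (6*((-3 + 0)*2))*4 = (11 + 9)/(6 - 5) + (6*((-3 + 0)*2))*4 = 20/1 + (6*(-3*2))*4 = 1*20 + (6*(-6))*4 = 20 - 36*4 = 20 - 144 = -124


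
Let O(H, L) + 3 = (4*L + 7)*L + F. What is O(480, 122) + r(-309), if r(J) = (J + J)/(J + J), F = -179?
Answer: 60209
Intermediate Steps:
O(H, L) = -182 + L*(7 + 4*L) (O(H, L) = -3 + ((4*L + 7)*L - 179) = -3 + ((7 + 4*L)*L - 179) = -3 + (L*(7 + 4*L) - 179) = -3 + (-179 + L*(7 + 4*L)) = -182 + L*(7 + 4*L))
r(J) = 1 (r(J) = (2*J)/((2*J)) = (2*J)*(1/(2*J)) = 1)
O(480, 122) + r(-309) = (-182 + 4*122**2 + 7*122) + 1 = (-182 + 4*14884 + 854) + 1 = (-182 + 59536 + 854) + 1 = 60208 + 1 = 60209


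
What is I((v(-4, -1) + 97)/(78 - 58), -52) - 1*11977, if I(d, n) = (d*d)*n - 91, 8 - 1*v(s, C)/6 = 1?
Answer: -1457973/100 ≈ -14580.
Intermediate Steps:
v(s, C) = 42 (v(s, C) = 48 - 6*1 = 48 - 6 = 42)
I(d, n) = -91 + n*d**2 (I(d, n) = d**2*n - 91 = n*d**2 - 91 = -91 + n*d**2)
I((v(-4, -1) + 97)/(78 - 58), -52) - 1*11977 = (-91 - 52*(42 + 97)**2/(78 - 58)**2) - 1*11977 = (-91 - 52*(139/20)**2) - 11977 = (-91 - 52*19321/400) - 11977 = (-91 - 251173/100) - 11977 = -260273/100 - 11977 = -1457973/100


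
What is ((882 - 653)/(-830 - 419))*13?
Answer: -2977/1249 ≈ -2.3835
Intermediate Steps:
((882 - 653)/(-830 - 419))*13 = (229/(-1249))*13 = (229*(-1/1249))*13 = -229/1249*13 = -2977/1249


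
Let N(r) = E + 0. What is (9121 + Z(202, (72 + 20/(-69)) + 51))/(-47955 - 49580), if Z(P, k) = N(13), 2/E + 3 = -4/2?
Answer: -45603/487675 ≈ -0.093511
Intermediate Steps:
E = -2/5 (E = 2/(-3 - 4/2) = 2/(-3 - 4*1/2) = 2/(-3 - 2) = 2/(-5) = 2*(-1/5) = -2/5 ≈ -0.40000)
N(r) = -2/5 (N(r) = -2/5 + 0 = -2/5)
Z(P, k) = -2/5
(9121 + Z(202, (72 + 20/(-69)) + 51))/(-47955 - 49580) = (9121 - 2/5)/(-47955 - 49580) = (45603/5)/(-97535) = (45603/5)*(-1/97535) = -45603/487675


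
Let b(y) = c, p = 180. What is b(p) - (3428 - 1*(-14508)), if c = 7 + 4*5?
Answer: -17909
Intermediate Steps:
c = 27 (c = 7 + 20 = 27)
b(y) = 27
b(p) - (3428 - 1*(-14508)) = 27 - (3428 - 1*(-14508)) = 27 - (3428 + 14508) = 27 - 1*17936 = 27 - 17936 = -17909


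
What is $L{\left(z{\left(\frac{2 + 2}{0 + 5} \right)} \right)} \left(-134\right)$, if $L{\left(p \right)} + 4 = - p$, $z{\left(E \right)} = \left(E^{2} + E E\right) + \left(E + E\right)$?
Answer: $\frac{23048}{25} \approx 921.92$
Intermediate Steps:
$z{\left(E \right)} = 2 E + 2 E^{2}$ ($z{\left(E \right)} = \left(E^{2} + E^{2}\right) + 2 E = 2 E^{2} + 2 E = 2 E + 2 E^{2}$)
$L{\left(p \right)} = -4 - p$
$L{\left(z{\left(\frac{2 + 2}{0 + 5} \right)} \right)} \left(-134\right) = \left(-4 - 2 \frac{2 + 2}{0 + 5} \left(1 + \frac{2 + 2}{0 + 5}\right)\right) \left(-134\right) = \left(-4 - 2 \cdot \frac{4}{5} \left(1 + \frac{4}{5}\right)\right) \left(-134\right) = \left(-4 - 2 \cdot \frac{4}{5} \cdot \frac{9}{5}\right) \left(-134\right) = \left(-4 - \frac{72}{25}\right) \left(-134\right) = \left(- \frac{172}{25}\right) \left(-134\right) = \frac{23048}{25}$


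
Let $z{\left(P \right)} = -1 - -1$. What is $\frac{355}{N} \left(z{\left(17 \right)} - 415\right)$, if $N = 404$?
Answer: $- \frac{147325}{404} \approx -364.67$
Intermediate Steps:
$z{\left(P \right)} = 0$ ($z{\left(P \right)} = -1 + 1 = 0$)
$\frac{355}{N} \left(z{\left(17 \right)} - 415\right) = \frac{355}{404} \left(0 - 415\right) = 355 \cdot \frac{1}{404} \left(-415\right) = \frac{355}{404} \left(-415\right) = - \frac{147325}{404}$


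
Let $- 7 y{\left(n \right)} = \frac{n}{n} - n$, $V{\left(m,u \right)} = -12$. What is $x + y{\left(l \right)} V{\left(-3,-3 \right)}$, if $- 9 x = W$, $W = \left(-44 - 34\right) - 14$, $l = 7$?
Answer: $- \frac{4}{63} \approx -0.063492$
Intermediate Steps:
$W = -92$ ($W = -78 - 14 = -92$)
$x = \frac{92}{9}$ ($x = \left(- \frac{1}{9}\right) \left(-92\right) = \frac{92}{9} \approx 10.222$)
$y{\left(n \right)} = - \frac{1}{7} + \frac{n}{7}$ ($y{\left(n \right)} = - \frac{\frac{n}{n} - n}{7} = - \frac{1 - n}{7} = - \frac{1}{7} + \frac{n}{7}$)
$x + y{\left(l \right)} V{\left(-3,-3 \right)} = \frac{92}{9} + \left(- \frac{1}{7} + \frac{1}{7} \cdot 7\right) \left(-12\right) = \frac{92}{9} + \left(- \frac{1}{7} + 1\right) \left(-12\right) = \frac{92}{9} + \frac{6}{7} \left(-12\right) = \frac{92}{9} - \frac{72}{7} = - \frac{4}{63}$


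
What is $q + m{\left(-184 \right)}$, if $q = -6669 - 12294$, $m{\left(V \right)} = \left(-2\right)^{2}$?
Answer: $-18959$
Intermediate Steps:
$m{\left(V \right)} = 4$
$q = -18963$ ($q = -6669 - 12294 = -18963$)
$q + m{\left(-184 \right)} = -18963 + 4 = -18959$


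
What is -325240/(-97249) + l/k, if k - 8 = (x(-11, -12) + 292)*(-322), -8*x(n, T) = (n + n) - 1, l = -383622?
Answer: 90914280864/12310653661 ≈ 7.3850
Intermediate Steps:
x(n, T) = ⅛ - n/4 (x(n, T) = -((n + n) - 1)/8 = -(2*n - 1)/8 = -(-1 + 2*n)/8 = ⅛ - n/4)
k = -379767/4 (k = 8 + ((⅛ - ¼*(-11)) + 292)*(-322) = 8 + ((⅛ + 11/4) + 292)*(-322) = 8 + (23/8 + 292)*(-322) = 8 + (2359/8)*(-322) = 8 - 379799/4 = -379767/4 ≈ -94942.)
-325240/(-97249) + l/k = -325240/(-97249) - 383622/(-379767/4) = -325240*(-1/97249) - 383622*(-4/379767) = 325240/97249 + 511496/126589 = 90914280864/12310653661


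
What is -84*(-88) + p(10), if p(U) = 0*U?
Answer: 7392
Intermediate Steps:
p(U) = 0
-84*(-88) + p(10) = -84*(-88) + 0 = 7392 + 0 = 7392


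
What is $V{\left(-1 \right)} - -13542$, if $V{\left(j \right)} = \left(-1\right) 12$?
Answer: $13530$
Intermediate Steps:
$V{\left(j \right)} = -12$
$V{\left(-1 \right)} - -13542 = -12 - -13542 = -12 + 13542 = 13530$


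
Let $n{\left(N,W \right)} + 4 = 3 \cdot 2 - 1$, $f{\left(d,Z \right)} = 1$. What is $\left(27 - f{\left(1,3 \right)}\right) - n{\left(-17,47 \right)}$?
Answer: $25$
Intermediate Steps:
$n{\left(N,W \right)} = 1$ ($n{\left(N,W \right)} = -4 + \left(3 \cdot 2 - 1\right) = -4 + \left(6 - 1\right) = -4 + 5 = 1$)
$\left(27 - f{\left(1,3 \right)}\right) - n{\left(-17,47 \right)} = \left(27 - 1\right) - 1 = 26 - 1 = 25$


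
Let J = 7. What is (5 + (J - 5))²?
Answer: 49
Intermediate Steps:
(5 + (J - 5))² = (5 + (7 - 5))² = (5 + 2)² = 7² = 49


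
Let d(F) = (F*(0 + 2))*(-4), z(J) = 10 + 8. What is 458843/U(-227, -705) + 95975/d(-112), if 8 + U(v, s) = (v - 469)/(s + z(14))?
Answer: -1468651283/22400 ≈ -65565.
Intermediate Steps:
z(J) = 18
U(v, s) = -8 + (-469 + v)/(18 + s) (U(v, s) = -8 + (v - 469)/(s + 18) = -8 + (-469 + v)/(18 + s))
d(F) = -8*F (d(F) = (F*2)*(-4) = (2*F)*(-4) = -8*F)
458843/U(-227, -705) + 95975/d(-112) = 458843/(((-613 - 227 - 8*(-705))/(18 - 705))) + 95975/((-8*(-112))) = 458843/(((-613 - 227 + 5640)/(-687))) + 95975/896 = 458843/((-1/687*4800)) + 95975*(1/896) = 458843/(-1600/229) + 95975/896 = 458843*(-229/1600) + 95975/896 = -105075047/1600 + 95975/896 = -1468651283/22400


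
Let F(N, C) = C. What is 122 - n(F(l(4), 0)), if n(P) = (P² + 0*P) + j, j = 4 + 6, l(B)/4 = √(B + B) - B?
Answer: 112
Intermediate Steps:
l(B) = -4*B + 4*√2*√B (l(B) = 4*(√(B + B) - B) = 4*(√(2*B) - B) = 4*(√2*√B - B) = 4*(-B + √2*√B) = -4*B + 4*√2*√B)
j = 10
n(P) = 10 + P² (n(P) = (P² + 0*P) + 10 = (P² + 0) + 10 = P² + 10 = 10 + P²)
122 - n(F(l(4), 0)) = 122 - (10 + 0²) = 122 - (10 + 0) = 122 - 1*10 = 122 - 10 = 112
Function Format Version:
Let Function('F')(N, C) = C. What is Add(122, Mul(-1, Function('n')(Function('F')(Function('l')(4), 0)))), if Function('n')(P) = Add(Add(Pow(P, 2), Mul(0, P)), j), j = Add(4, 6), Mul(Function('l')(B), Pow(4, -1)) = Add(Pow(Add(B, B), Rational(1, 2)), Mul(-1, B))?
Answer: 112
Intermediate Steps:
Function('l')(B) = Add(Mul(-4, B), Mul(4, Pow(2, Rational(1, 2)), Pow(B, Rational(1, 2)))) (Function('l')(B) = Mul(4, Add(Pow(Add(B, B), Rational(1, 2)), Mul(-1, B))) = Mul(4, Add(Pow(Mul(2, B), Rational(1, 2)), Mul(-1, B))) = Mul(4, Add(Mul(Pow(2, Rational(1, 2)), Pow(B, Rational(1, 2))), Mul(-1, B))) = Mul(4, Add(Mul(-1, B), Mul(Pow(2, Rational(1, 2)), Pow(B, Rational(1, 2))))) = Add(Mul(-4, B), Mul(4, Pow(2, Rational(1, 2)), Pow(B, Rational(1, 2)))))
j = 10
Function('n')(P) = Add(10, Pow(P, 2)) (Function('n')(P) = Add(Add(Pow(P, 2), Mul(0, P)), 10) = Add(Add(Pow(P, 2), 0), 10) = Add(Pow(P, 2), 10) = Add(10, Pow(P, 2)))
Add(122, Mul(-1, Function('n')(Function('F')(Function('l')(4), 0)))) = Add(122, Mul(-1, Add(10, Pow(0, 2)))) = Add(122, Mul(-1, Add(10, 0))) = Add(122, Mul(-1, 10)) = Add(122, -10) = 112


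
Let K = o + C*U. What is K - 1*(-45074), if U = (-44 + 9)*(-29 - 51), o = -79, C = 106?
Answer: 341795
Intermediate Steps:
U = 2800 (U = -35*(-80) = 2800)
K = 296721 (K = -79 + 106*2800 = -79 + 296800 = 296721)
K - 1*(-45074) = 296721 - 1*(-45074) = 296721 + 45074 = 341795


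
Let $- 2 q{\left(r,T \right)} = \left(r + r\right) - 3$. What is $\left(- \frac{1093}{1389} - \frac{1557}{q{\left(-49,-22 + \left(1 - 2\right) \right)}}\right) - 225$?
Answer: $- \frac{36000764}{140289} \approx -256.62$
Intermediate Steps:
$q{\left(r,T \right)} = \frac{3}{2} - r$ ($q{\left(r,T \right)} = - \frac{\left(r + r\right) - 3}{2} = - \frac{2 r - 3}{2} = - \frac{-3 + 2 r}{2} = \frac{3}{2} - r$)
$\left(- \frac{1093}{1389} - \frac{1557}{q{\left(-49,-22 + \left(1 - 2\right) \right)}}\right) - 225 = \left(- \frac{1093}{1389} - \frac{1557}{\frac{3}{2} - -49}\right) - 225 = \left(\left(-1093\right) \frac{1}{1389} - \frac{1557}{\frac{3}{2} + 49}\right) - 225 = \left(- \frac{1093}{1389} - \frac{1557}{\frac{101}{2}}\right) - 225 = \left(- \frac{1093}{1389} - \frac{3114}{101}\right) - 225 = - \frac{4435739}{140289} - 225 = - \frac{36000764}{140289}$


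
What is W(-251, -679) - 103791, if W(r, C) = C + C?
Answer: -105149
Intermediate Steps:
W(r, C) = 2*C
W(-251, -679) - 103791 = 2*(-679) - 103791 = -1358 - 103791 = -105149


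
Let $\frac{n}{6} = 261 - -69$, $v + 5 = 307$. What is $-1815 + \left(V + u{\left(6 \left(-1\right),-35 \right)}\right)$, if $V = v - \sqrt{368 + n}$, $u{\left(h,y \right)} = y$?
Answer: $-1548 - 2 \sqrt{587} \approx -1596.5$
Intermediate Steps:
$v = 302$ ($v = -5 + 307 = 302$)
$n = 1980$ ($n = 6 \left(261 - -69\right) = 6 \left(261 + 69\right) = 6 \cdot 330 = 1980$)
$V = 302 - 2 \sqrt{587}$ ($V = 302 - \sqrt{368 + 1980} = 302 - \sqrt{2348} = 302 - 2 \sqrt{587} \approx 253.54$)
$-1815 + \left(V + u{\left(6 \left(-1\right),-35 \right)}\right) = -1815 + \left(\left(302 - 2 \sqrt{587}\right) - 35\right) = -1815 + \left(267 - 2 \sqrt{587}\right) = -1548 - 2 \sqrt{587}$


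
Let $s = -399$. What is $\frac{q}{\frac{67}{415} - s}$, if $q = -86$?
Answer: $- \frac{17845}{82826} \approx -0.21545$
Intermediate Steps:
$\frac{q}{\frac{67}{415} - s} = - \frac{86}{\frac{67}{415} - -399} = - \frac{86}{67 \cdot \frac{1}{415} + 399} = - \frac{86}{\frac{67}{415} + 399} = - \frac{86}{\frac{165652}{415}} = \left(-86\right) \frac{415}{165652} = - \frac{17845}{82826}$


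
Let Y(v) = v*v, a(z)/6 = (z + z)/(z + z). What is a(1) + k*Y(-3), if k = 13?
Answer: 123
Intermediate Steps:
a(z) = 6 (a(z) = 6*((z + z)/(z + z)) = 6*((2*z)/((2*z))) = 6*((2*z)*(1/(2*z))) = 6*1 = 6)
Y(v) = v²
a(1) + k*Y(-3) = 6 + 13*(-3)² = 6 + 13*9 = 6 + 117 = 123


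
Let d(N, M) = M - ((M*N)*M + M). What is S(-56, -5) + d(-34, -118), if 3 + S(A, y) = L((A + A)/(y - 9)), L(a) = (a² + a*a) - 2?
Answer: 473539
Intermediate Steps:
L(a) = -2 + 2*a² (L(a) = (a² + a²) - 2 = 2*a² - 2 = -2 + 2*a²)
S(A, y) = -5 + 8*A²/(-9 + y)² (S(A, y) = -3 + (-2 + 2*((A + A)/(y - 9))²) = -3 + (-2 + 2*((2*A)/(-9 + y))²) = -3 + (-2 + 2*(2*A/(-9 + y))²) = -3 + (-2 + 2*(4*A²/(-9 + y)²)) = -3 + (-2 + 8*A²/(-9 + y)²) = -5 + 8*A²/(-9 + y)²)
d(N, M) = -N*M² (d(N, M) = M - (N*M² + M) = M - (M + N*M²) = M + (-M - N*M²) = -N*M²)
S(-56, -5) + d(-34, -118) = (-5 + 8*(-56)²/(-9 - 5)²) - 1*(-34)*(-118)² = (-5 + 8*3136/(-14)²) - 1*(-34)*13924 = (-5 + 8*3136*(1/196)) + 473416 = (-5 + 128) + 473416 = 123 + 473416 = 473539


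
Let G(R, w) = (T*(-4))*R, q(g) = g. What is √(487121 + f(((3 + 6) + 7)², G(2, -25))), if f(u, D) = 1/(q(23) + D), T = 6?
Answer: 2*√3044506/5 ≈ 697.94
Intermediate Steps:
G(R, w) = -24*R (G(R, w) = (6*(-4))*R = -24*R)
f(u, D) = 1/(23 + D)
√(487121 + f(((3 + 6) + 7)², G(2, -25))) = √(487121 + 1/(23 - 24*2)) = √(487121 + 1/(23 - 48)) = √(487121 + 1/(-25)) = √(487121 - 1/25) = √(12178024/25) = 2*√3044506/5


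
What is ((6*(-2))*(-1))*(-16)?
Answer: -192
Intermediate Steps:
((6*(-2))*(-1))*(-16) = -12*(-1)*(-16) = 12*(-16) = -192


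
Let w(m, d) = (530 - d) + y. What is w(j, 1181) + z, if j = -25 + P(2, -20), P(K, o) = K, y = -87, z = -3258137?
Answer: -3258875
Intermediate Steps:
j = -23 (j = -25 + 2 = -23)
w(m, d) = 443 - d (w(m, d) = (530 - d) - 87 = 443 - d)
w(j, 1181) + z = (443 - 1*1181) - 3258137 = (443 - 1181) - 3258137 = -738 - 3258137 = -3258875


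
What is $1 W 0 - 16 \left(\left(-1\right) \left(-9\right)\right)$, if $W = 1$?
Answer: $-144$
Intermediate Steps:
$1 W 0 - 16 \left(\left(-1\right) \left(-9\right)\right) = 1 \cdot 1 \cdot 0 - 16 \left(\left(-1\right) \left(-9\right)\right) = 1 \cdot 0 - 144 = 0 - 144 = -144$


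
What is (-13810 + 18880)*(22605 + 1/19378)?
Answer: 1110430616685/9689 ≈ 1.1461e+8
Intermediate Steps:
(-13810 + 18880)*(22605 + 1/19378) = 5070*(22605 + 1/19378) = 5070*(438039691/19378) = 1110430616685/9689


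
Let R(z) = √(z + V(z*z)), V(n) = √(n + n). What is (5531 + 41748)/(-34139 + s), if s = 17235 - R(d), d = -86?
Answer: -47279/(16904 + √(-86 + 86*√2)) ≈ -2.7959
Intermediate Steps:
V(n) = √2*√n (V(n) = √(2*n) = √2*√n)
R(z) = √(z + √2*√(z²)) (R(z) = √(z + √2*√(z*z)) = √(z + √2*√(z²)))
s = 17235 - √(-86 + 86*√2) (s = 17235 - √(-86 + √2*√((-86)²)) = 17235 - √(-86 + √2*√7396) = 17235 - √(-86 + √2*86) = 17235 - √(-86 + 86*√2) ≈ 17229.)
(5531 + 41748)/(-34139 + s) = (5531 + 41748)/(-34139 + (17235 - √(-86 + 86*√2))) = 47279/(-16904 - √(-86 + 86*√2))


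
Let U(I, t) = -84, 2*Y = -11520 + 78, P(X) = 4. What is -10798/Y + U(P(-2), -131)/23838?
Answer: 42820360/22729533 ≈ 1.8839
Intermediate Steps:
Y = -5721 (Y = (-11520 + 78)/2 = (½)*(-11442) = -5721)
-10798/Y + U(P(-2), -131)/23838 = -10798/(-5721) - 84/23838 = -10798*(-1/5721) - 84*1/23838 = 10798/5721 - 14/3973 = 42820360/22729533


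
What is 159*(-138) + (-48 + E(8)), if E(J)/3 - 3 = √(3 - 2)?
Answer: -21978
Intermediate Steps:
E(J) = 12 (E(J) = 9 + 3*√(3 - 2) = 9 + 3*√1 = 9 + 3*1 = 9 + 3 = 12)
159*(-138) + (-48 + E(8)) = 159*(-138) + (-48 + 12) = -21942 - 36 = -21978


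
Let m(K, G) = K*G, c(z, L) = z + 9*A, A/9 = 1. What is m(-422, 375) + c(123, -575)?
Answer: -158046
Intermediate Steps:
A = 9 (A = 9*1 = 9)
c(z, L) = 81 + z (c(z, L) = z + 9*9 = z + 81 = 81 + z)
m(K, G) = G*K
m(-422, 375) + c(123, -575) = 375*(-422) + (81 + 123) = -158250 + 204 = -158046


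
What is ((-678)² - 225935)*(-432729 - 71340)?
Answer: -117825624681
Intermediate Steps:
((-678)² - 225935)*(-432729 - 71340) = (459684 - 225935)*(-504069) = 233749*(-504069) = -117825624681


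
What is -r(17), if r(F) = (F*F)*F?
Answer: -4913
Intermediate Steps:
r(F) = F³ (r(F) = F²*F = F³)
-r(17) = -1*17³ = -1*4913 = -4913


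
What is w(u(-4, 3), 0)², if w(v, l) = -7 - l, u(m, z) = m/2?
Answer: 49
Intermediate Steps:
u(m, z) = m/2 (u(m, z) = m*(½) = m/2)
w(u(-4, 3), 0)² = (-7 - 1*0)² = (-7 + 0)² = (-7)² = 49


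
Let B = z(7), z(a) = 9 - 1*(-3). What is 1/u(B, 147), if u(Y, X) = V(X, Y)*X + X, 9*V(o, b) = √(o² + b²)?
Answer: -3/117992 + √2417/117992 ≈ 0.00039124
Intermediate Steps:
z(a) = 12 (z(a) = 9 + 3 = 12)
V(o, b) = √(b² + o²)/9 (V(o, b) = √(o² + b²)/9 = √(b² + o²)/9)
B = 12
u(Y, X) = X + X*√(X² + Y²)/9 (u(Y, X) = (√(Y² + X²)/9)*X + X = (√(X² + Y²)/9)*X + X = X*√(X² + Y²)/9 + X = X + X*√(X² + Y²)/9)
1/u(B, 147) = 1/((⅑)*147*(9 + √(147² + 12²))) = 1/((⅑)*147*(9 + √(21609 + 144))) = 1/((⅑)*147*(9 + √21753)) = 1/((⅑)*147*(9 + 3*√2417)) = 1/(147 + 49*√2417)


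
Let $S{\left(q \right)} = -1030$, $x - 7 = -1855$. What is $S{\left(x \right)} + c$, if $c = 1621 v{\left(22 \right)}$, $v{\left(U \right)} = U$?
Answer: $34632$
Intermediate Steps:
$x = -1848$ ($x = 7 - 1855 = -1848$)
$c = 35662$ ($c = 1621 \cdot 22 = 35662$)
$S{\left(x \right)} + c = -1030 + 35662 = 34632$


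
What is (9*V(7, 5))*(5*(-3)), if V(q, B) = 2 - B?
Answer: 405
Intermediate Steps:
(9*V(7, 5))*(5*(-3)) = (9*(2 - 1*5))*(5*(-3)) = (9*(2 - 5))*(-15) = (9*(-3))*(-15) = -27*(-15) = 405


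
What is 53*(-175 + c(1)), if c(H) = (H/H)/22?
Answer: -203997/22 ≈ -9272.6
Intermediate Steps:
c(H) = 1/22 (c(H) = 1*(1/22) = 1/22)
53*(-175 + c(1)) = 53*(-175 + 1/22) = 53*(-3849/22) = -203997/22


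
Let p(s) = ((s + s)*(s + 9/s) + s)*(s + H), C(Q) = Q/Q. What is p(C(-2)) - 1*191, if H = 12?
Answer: 82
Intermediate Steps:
C(Q) = 1
p(s) = (12 + s)*(s + 2*s*(s + 9/s)) (p(s) = ((s + s)*(s + 9/s) + s)*(s + 12) = ((2*s)*(s + 9/s) + s)*(12 + s) = (2*s*(s + 9/s) + s)*(12 + s) = (s + 2*s*(s + 9/s))*(12 + s) = (12 + s)*(s + 2*s*(s + 9/s)))
p(C(-2)) - 1*191 = (216 + 2*1³ + 25*1² + 30*1) - 1*191 = (216 + 2*1 + 25*1 + 30) - 191 = (216 + 2 + 25 + 30) - 191 = 273 - 191 = 82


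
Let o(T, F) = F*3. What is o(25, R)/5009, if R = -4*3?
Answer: -36/5009 ≈ -0.0071871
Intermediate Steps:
R = -12
o(T, F) = 3*F
o(25, R)/5009 = (3*(-12))/5009 = -36*1/5009 = -36/5009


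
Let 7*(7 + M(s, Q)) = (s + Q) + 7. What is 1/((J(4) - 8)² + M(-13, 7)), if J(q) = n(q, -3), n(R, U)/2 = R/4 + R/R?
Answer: 7/64 ≈ 0.10938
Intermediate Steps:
n(R, U) = 2 + R/2 (n(R, U) = 2*(R/4 + R/R) = 2*(R*(¼) + 1) = 2*(R/4 + 1) = 2*(1 + R/4) = 2 + R/2)
J(q) = 2 + q/2
M(s, Q) = -6 + Q/7 + s/7 (M(s, Q) = -7 + ((s + Q) + 7)/7 = -7 + ((Q + s) + 7)/7 = -7 + (7 + Q + s)/7 = -7 + (1 + Q/7 + s/7) = -6 + Q/7 + s/7)
1/((J(4) - 8)² + M(-13, 7)) = 1/(((2 + (½)*4) - 8)² + (-6 + (⅐)*7 + (⅐)*(-13))) = 1/(((2 + 2) - 8)² + (-6 + 1 - 13/7)) = 1/((4 - 8)² - 48/7) = 1/((-4)² - 48/7) = 1/(16 - 48/7) = 1/(64/7) = 7/64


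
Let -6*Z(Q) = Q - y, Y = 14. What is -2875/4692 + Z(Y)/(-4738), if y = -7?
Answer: -73942/120819 ≈ -0.61201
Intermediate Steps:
Z(Q) = -7/6 - Q/6 (Z(Q) = -(Q - 1*(-7))/6 = -(Q + 7)/6 = -(7 + Q)/6 = -7/6 - Q/6)
-2875/4692 + Z(Y)/(-4738) = -2875/4692 + (-7/6 - ⅙*14)/(-4738) = -2875*1/4692 + (-7/6 - 7/3)*(-1/4738) = -125/204 - 7/2*(-1/4738) = -125/204 + 7/9476 = -73942/120819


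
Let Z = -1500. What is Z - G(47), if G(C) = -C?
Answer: -1453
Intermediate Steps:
Z - G(47) = -1500 - (-1)*47 = -1500 - 1*(-47) = -1500 + 47 = -1453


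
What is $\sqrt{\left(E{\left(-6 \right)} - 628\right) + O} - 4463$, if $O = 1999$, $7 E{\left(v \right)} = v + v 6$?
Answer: $-4463 + \sqrt{1365} \approx -4426.1$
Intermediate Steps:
$E{\left(v \right)} = v$ ($E{\left(v \right)} = \frac{v + v 6}{7} = \frac{v + 6 v}{7} = \frac{7 v}{7} = v$)
$\sqrt{\left(E{\left(-6 \right)} - 628\right) + O} - 4463 = \sqrt{\left(-6 - 628\right) + 1999} - 4463 = \sqrt{-634 + 1999} - 4463 = \sqrt{1365} - 4463 = -4463 + \sqrt{1365}$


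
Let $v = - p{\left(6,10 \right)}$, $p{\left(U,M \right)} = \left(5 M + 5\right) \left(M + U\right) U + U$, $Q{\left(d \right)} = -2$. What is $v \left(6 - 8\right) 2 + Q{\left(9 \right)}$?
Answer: $21142$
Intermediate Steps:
$p{\left(U,M \right)} = U + U \left(5 + 5 M\right) \left(M + U\right)$ ($p{\left(U,M \right)} = \left(5 + 5 M\right) \left(M + U\right) U + U = U \left(5 + 5 M\right) \left(M + U\right) + U = U + U \left(5 + 5 M\right) \left(M + U\right)$)
$v = -5286$ ($v = - 6 \left(1 + 5 \cdot 10 + 5 \cdot 6 + 5 \cdot 10^{2} + 5 \cdot 10 \cdot 6\right) = - 6 \left(1 + 50 + 30 + 5 \cdot 100 + 300\right) = - 6 \left(1 + 50 + 30 + 500 + 300\right) = - 6 \cdot 881 = \left(-1\right) 5286 = -5286$)
$v \left(6 - 8\right) 2 + Q{\left(9 \right)} = - 5286 \left(6 - 8\right) 2 - 2 = - 5286 \left(\left(-2\right) 2\right) - 2 = \left(-5286\right) \left(-4\right) - 2 = 21144 - 2 = 21142$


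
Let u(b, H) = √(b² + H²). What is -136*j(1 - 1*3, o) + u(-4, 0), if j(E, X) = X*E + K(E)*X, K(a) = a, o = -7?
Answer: -3804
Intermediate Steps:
j(E, X) = 2*E*X (j(E, X) = X*E + E*X = E*X + E*X = 2*E*X)
u(b, H) = √(H² + b²)
-136*j(1 - 1*3, o) + u(-4, 0) = -272*(1 - 1*3)*(-7) + √(0² + (-4)²) = -272*(1 - 3)*(-7) + √(0 + 16) = -272*(-2)*(-7) + √16 = -136*28 + 4 = -3808 + 4 = -3804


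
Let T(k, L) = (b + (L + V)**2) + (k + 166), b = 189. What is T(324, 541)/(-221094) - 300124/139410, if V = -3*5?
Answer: -5834537567/1712373030 ≈ -3.4073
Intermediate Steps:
V = -15
T(k, L) = 355 + k + (-15 + L)**2 (T(k, L) = (189 + (L - 15)**2) + (k + 166) = (189 + (-15 + L)**2) + (166 + k) = 355 + k + (-15 + L)**2)
T(324, 541)/(-221094) - 300124/139410 = (355 + 324 + (-15 + 541)**2)/(-221094) - 300124/139410 = (355 + 324 + 526**2)*(-1/221094) - 300124*1/139410 = (355 + 324 + 276676)*(-1/221094) - 150062/69705 = 277355*(-1/221094) - 150062/69705 = -277355/221094 - 150062/69705 = -5834537567/1712373030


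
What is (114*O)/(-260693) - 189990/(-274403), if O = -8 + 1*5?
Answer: 49622908896/71534941279 ≈ 0.69369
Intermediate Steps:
O = -3 (O = -8 + 5 = -3)
(114*O)/(-260693) - 189990/(-274403) = (114*(-3))/(-260693) - 189990/(-274403) = -342*(-1/260693) - 189990*(-1/274403) = 342/260693 + 189990/274403 = 49622908896/71534941279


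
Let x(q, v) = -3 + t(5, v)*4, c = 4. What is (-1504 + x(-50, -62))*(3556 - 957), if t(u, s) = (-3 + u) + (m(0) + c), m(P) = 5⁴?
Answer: 2643183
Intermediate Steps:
m(P) = 625
t(u, s) = 626 + u (t(u, s) = (-3 + u) + (625 + 4) = (-3 + u) + 629 = 626 + u)
x(q, v) = 2521 (x(q, v) = -3 + (626 + 5)*4 = -3 + 631*4 = -3 + 2524 = 2521)
(-1504 + x(-50, -62))*(3556 - 957) = (-1504 + 2521)*(3556 - 957) = 1017*2599 = 2643183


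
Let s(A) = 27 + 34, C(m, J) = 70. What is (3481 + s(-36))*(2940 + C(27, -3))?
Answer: 10661420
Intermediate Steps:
s(A) = 61
(3481 + s(-36))*(2940 + C(27, -3)) = (3481 + 61)*(2940 + 70) = 3542*3010 = 10661420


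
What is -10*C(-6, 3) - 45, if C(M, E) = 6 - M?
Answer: -165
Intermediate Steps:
-10*C(-6, 3) - 45 = -10*(6 - 1*(-6)) - 45 = -10*(6 + 6) - 45 = -10*12 - 45 = -120 - 45 = -165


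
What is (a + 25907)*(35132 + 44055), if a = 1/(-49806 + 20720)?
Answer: 59669859376187/29086 ≈ 2.0515e+9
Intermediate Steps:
a = -1/29086 (a = 1/(-29086) = -1/29086 ≈ -3.4381e-5)
(a + 25907)*(35132 + 44055) = (-1/29086 + 25907)*(35132 + 44055) = (753531001/29086)*79187 = 59669859376187/29086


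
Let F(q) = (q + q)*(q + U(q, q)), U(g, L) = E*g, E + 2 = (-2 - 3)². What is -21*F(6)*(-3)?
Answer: 108864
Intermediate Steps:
E = 23 (E = -2 + (-2 - 3)² = -2 + (-5)² = -2 + 25 = 23)
U(g, L) = 23*g
F(q) = 48*q² (F(q) = (q + q)*(q + 23*q) = (2*q)*(24*q) = 48*q²)
-21*F(6)*(-3) = -1008*6²*(-3) = -1008*36*(-3) = -21*1728*(-3) = -36288*(-3) = 108864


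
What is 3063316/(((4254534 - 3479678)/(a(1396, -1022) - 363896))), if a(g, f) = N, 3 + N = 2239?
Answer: -138484858070/96857 ≈ -1.4298e+6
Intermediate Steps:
N = 2236 (N = -3 + 2239 = 2236)
a(g, f) = 2236
3063316/(((4254534 - 3479678)/(a(1396, -1022) - 363896))) = 3063316/(((4254534 - 3479678)/(2236 - 363896))) = 3063316/((774856/(-361660))) = 3063316/((774856*(-1/361660))) = 3063316/(-193714/90415) = 3063316*(-90415/193714) = -138484858070/96857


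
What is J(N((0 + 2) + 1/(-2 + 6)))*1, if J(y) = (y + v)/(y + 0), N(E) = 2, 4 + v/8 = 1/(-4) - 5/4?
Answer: -21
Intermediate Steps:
v = -44 (v = -32 + 8*(1/(-4) - 5/4) = -32 + 8*(1*(-¼) - 5*¼) = -32 + 8*(-¼ - 5/4) = -32 + 8*(-3/2) = -32 - 12 = -44)
J(y) = (-44 + y)/y (J(y) = (y - 44)/(y + 0) = (-44 + y)/y)
J(N((0 + 2) + 1/(-2 + 6)))*1 = ((-44 + 2)/2)*1 = ((½)*(-42))*1 = -21*1 = -21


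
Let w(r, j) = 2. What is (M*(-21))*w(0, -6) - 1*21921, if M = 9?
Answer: -22299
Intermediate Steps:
(M*(-21))*w(0, -6) - 1*21921 = (9*(-21))*2 - 1*21921 = -189*2 - 21921 = -378 - 21921 = -22299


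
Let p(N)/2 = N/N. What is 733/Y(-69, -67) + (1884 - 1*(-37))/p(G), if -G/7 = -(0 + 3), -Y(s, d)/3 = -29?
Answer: 168593/174 ≈ 968.92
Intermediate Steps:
Y(s, d) = 87 (Y(s, d) = -3*(-29) = 87)
G = 21 (G = -(-7)*(0 + 3) = -(-7)*3 = -7*(-3) = 21)
p(N) = 2 (p(N) = 2*(N/N) = 2*1 = 2)
733/Y(-69, -67) + (1884 - 1*(-37))/p(G) = 733/87 + (1884 - 1*(-37))/2 = 733*(1/87) + (1884 + 37)*(1/2) = 733/87 + 1921*(1/2) = 733/87 + 1921/2 = 168593/174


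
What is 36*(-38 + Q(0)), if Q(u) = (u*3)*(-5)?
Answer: -1368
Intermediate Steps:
Q(u) = -15*u (Q(u) = (3*u)*(-5) = -15*u)
36*(-38 + Q(0)) = 36*(-38 - 15*0) = 36*(-38 + 0) = 36*(-38) = -1368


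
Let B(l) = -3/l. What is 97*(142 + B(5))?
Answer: 68579/5 ≈ 13716.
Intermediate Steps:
97*(142 + B(5)) = 97*(142 - 3/5) = 97*(142 - 3*⅕) = 97*(142 - ⅗) = 97*(707/5) = 68579/5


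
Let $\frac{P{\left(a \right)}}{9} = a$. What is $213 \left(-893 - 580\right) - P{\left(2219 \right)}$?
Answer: $-333720$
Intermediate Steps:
$P{\left(a \right)} = 9 a$
$213 \left(-893 - 580\right) - P{\left(2219 \right)} = 213 \left(-893 - 580\right) - 9 \cdot 2219 = 213 \left(-1473\right) - 19971 = -313749 - 19971 = -333720$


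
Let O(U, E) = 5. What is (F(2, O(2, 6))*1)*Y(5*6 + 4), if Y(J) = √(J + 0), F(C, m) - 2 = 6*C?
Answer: 14*√34 ≈ 81.633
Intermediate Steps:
F(C, m) = 2 + 6*C
Y(J) = √J
(F(2, O(2, 6))*1)*Y(5*6 + 4) = ((2 + 6*2)*1)*√(5*6 + 4) = ((2 + 12)*1)*√(30 + 4) = (14*1)*√34 = 14*√34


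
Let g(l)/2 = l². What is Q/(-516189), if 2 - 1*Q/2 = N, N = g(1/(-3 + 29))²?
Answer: -228487/29485748058 ≈ -7.7491e-6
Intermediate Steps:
g(l) = 2*l²
N = 1/114244 (N = (2*(1/(-3 + 29))²)² = (2*(1/26)²)² = (2*(1/676))² = (1/338)² = 1/114244 ≈ 8.7532e-6)
Q = 228487/57122 (Q = 4 - 2*1/114244 = 4 - 1/57122 = 228487/57122 ≈ 4.0000)
Q/(-516189) = (228487/57122)/(-516189) = (228487/57122)*(-1/516189) = -228487/29485748058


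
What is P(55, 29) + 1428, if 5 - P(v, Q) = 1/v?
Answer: 78814/55 ≈ 1433.0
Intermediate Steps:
P(v, Q) = 5 - 1/v
P(55, 29) + 1428 = (5 - 1/55) + 1428 = 274/55 + 1428 = 78814/55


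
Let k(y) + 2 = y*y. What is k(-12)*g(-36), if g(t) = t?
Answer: -5112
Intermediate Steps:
k(y) = -2 + y² (k(y) = -2 + y*y = -2 + y²)
k(-12)*g(-36) = (-2 + (-12)²)*(-36) = (-2 + 144)*(-36) = 142*(-36) = -5112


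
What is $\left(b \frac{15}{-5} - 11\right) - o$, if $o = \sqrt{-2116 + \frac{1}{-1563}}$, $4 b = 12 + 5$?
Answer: $- \frac{95}{4} - \frac{i \sqrt{5169323967}}{1563} \approx -23.75 - 46.0 i$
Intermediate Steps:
$b = \frac{17}{4}$ ($b = \frac{12 + 5}{4} = \frac{1}{4} \cdot 17 = \frac{17}{4} \approx 4.25$)
$o = \frac{i \sqrt{5169323967}}{1563}$ ($o = \sqrt{-2116 - \frac{1}{1563}} = \sqrt{- \frac{3307309}{1563}} = \frac{i \sqrt{5169323967}}{1563} \approx 46.0 i$)
$\left(b \frac{15}{-5} - 11\right) - o = \left(\frac{17 \frac{15}{-5}}{4} - 11\right) - \frac{i \sqrt{5169323967}}{1563} = \left(\frac{17 \cdot 15 \left(- \frac{1}{5}\right)}{4} - 11\right) - \frac{i \sqrt{5169323967}}{1563} = \left(\frac{17}{4} \left(-3\right) - 11\right) - \frac{i \sqrt{5169323967}}{1563} = \left(- \frac{51}{4} - 11\right) - \frac{i \sqrt{5169323967}}{1563} = - \frac{95}{4} - \frac{i \sqrt{5169323967}}{1563}$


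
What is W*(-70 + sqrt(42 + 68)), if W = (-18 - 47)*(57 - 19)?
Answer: 172900 - 2470*sqrt(110) ≈ 1.4699e+5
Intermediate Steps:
W = -2470 (W = -65*38 = -2470)
W*(-70 + sqrt(42 + 68)) = -2470*(-70 + sqrt(42 + 68)) = -2470*(-70 + sqrt(110)) = 172900 - 2470*sqrt(110)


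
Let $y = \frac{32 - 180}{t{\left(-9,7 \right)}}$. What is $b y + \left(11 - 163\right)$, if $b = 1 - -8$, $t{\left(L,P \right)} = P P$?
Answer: $- \frac{8780}{49} \approx -179.18$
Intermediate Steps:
$t{\left(L,P \right)} = P^{2}$
$b = 9$ ($b = 1 + 8 = 9$)
$y = - \frac{148}{49}$ ($y = \frac{32 - 180}{7^{2}} = - \frac{148}{49} \approx -3.0204$)
$b y + \left(11 - 163\right) = 9 \left(- \frac{148}{49}\right) + \left(11 - 163\right) = - \frac{1332}{49} - 152 = - \frac{8780}{49}$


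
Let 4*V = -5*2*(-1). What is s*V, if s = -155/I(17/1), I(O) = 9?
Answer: -775/18 ≈ -43.056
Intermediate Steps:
V = 5/2 (V = (-5*2*(-1))/4 = (-10*(-1))/4 = (¼)*10 = 5/2 ≈ 2.5000)
s = -155/9 ≈ -17.222
s*V = -155/9*5/2 = -775/18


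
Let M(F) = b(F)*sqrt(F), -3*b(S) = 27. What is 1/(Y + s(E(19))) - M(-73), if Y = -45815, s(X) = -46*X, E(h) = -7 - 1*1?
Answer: -1/45447 + 9*I*sqrt(73) ≈ -2.2004e-5 + 76.896*I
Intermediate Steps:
E(h) = -8 (E(h) = -7 - 1 = -8)
b(S) = -9 (b(S) = -1/3*27 = -9)
M(F) = -9*sqrt(F)
1/(Y + s(E(19))) - M(-73) = 1/(-45815 - 46*(-8)) - (-9)*sqrt(-73) = 1/(-45815 + 368) - (-9)*I*sqrt(73) = 1/(-45447) - (-9)*I*sqrt(73) = -1/45447 + 9*I*sqrt(73)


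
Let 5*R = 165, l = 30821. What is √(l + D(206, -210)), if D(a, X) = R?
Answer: √30854 ≈ 175.65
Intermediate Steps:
R = 33 (R = (⅕)*165 = 33)
D(a, X) = 33
√(l + D(206, -210)) = √(30821 + 33) = √30854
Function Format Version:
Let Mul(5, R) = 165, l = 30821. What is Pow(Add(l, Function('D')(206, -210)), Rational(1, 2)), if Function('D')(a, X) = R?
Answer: Pow(30854, Rational(1, 2)) ≈ 175.65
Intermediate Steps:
R = 33 (R = Mul(Rational(1, 5), 165) = 33)
Function('D')(a, X) = 33
Pow(Add(l, Function('D')(206, -210)), Rational(1, 2)) = Pow(Add(30821, 33), Rational(1, 2)) = Pow(30854, Rational(1, 2))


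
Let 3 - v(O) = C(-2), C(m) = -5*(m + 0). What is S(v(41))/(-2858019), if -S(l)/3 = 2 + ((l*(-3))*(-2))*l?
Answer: 296/952673 ≈ 0.00031070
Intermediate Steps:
C(m) = -5*m
v(O) = -7 (v(O) = 3 - (-5)*(-2) = 3 - 1*10 = 3 - 10 = -7)
S(l) = -6 - 18*l² (S(l) = -3*(2 + ((l*(-3))*(-2))*l) = -3*(2 + (-3*l*(-2))*l) = -3*(2 + (6*l)*l) = -3*(2 + 6*l²) = -6 - 18*l²)
S(v(41))/(-2858019) = (-6 - 18*(-7)²)/(-2858019) = (-6 - 18*49)*(-1/2858019) = (-6 - 882)*(-1/2858019) = -888*(-1/2858019) = 296/952673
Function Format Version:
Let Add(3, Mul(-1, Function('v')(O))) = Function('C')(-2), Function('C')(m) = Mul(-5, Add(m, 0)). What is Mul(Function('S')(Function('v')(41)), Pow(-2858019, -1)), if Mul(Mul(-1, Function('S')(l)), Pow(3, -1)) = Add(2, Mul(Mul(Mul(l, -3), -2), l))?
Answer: Rational(296, 952673) ≈ 0.00031070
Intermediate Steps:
Function('C')(m) = Mul(-5, m)
Function('v')(O) = -7 (Function('v')(O) = Add(3, Mul(-1, Mul(-5, -2))) = Add(3, Mul(-1, 10)) = Add(3, -10) = -7)
Function('S')(l) = Add(-6, Mul(-18, Pow(l, 2))) (Function('S')(l) = Mul(-3, Add(2, Mul(Mul(Mul(l, -3), -2), l))) = Mul(-3, Add(2, Mul(Mul(Mul(-3, l), -2), l))) = Mul(-3, Add(2, Mul(Mul(6, l), l))) = Mul(-3, Add(2, Mul(6, Pow(l, 2)))) = Add(-6, Mul(-18, Pow(l, 2))))
Mul(Function('S')(Function('v')(41)), Pow(-2858019, -1)) = Mul(Add(-6, Mul(-18, Pow(-7, 2))), Pow(-2858019, -1)) = Mul(Add(-6, Mul(-18, 49)), Rational(-1, 2858019)) = Mul(Add(-6, -882), Rational(-1, 2858019)) = Mul(-888, Rational(-1, 2858019)) = Rational(296, 952673)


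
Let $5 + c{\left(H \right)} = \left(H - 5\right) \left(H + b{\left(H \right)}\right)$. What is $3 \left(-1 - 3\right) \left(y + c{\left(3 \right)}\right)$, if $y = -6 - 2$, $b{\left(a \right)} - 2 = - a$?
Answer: $204$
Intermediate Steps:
$b{\left(a \right)} = 2 - a$
$c{\left(H \right)} = -15 + 2 H$ ($c{\left(H \right)} = -5 + \left(H - 5\right) \left(H - \left(-2 + H\right)\right) = -5 + \left(-5 + H\right) 2 = -5 + \left(-10 + 2 H\right) = -15 + 2 H$)
$y = -8$ ($y = -6 - 2 = -8$)
$3 \left(-1 - 3\right) \left(y + c{\left(3 \right)}\right) = 3 \left(-1 - 3\right) \left(-8 + \left(-15 + 2 \cdot 3\right)\right) = 3 \left(-4\right) \left(-8 + \left(-15 + 6\right)\right) = - 12 \left(-8 - 9\right) = \left(-12\right) \left(-17\right) = 204$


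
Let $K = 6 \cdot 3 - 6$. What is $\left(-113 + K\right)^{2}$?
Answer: $10201$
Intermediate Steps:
$K = 12$ ($K = 18 - 6 = 12$)
$\left(-113 + K\right)^{2} = \left(-113 + 12\right)^{2} = \left(-101\right)^{2} = 10201$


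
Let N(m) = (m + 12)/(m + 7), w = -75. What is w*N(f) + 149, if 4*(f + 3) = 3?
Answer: -94/19 ≈ -4.9474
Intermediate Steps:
f = -9/4 (f = -3 + (1/4)*3 = -3 + 3/4 = -9/4 ≈ -2.2500)
N(m) = (12 + m)/(7 + m)
w*N(f) + 149 = -75*(12 - 9/4)/(7 - 9/4) + 149 = -75*39/(19/4*4) + 149 = -300*39/(19*4) + 149 = -75*39/19 + 149 = -2925/19 + 149 = -94/19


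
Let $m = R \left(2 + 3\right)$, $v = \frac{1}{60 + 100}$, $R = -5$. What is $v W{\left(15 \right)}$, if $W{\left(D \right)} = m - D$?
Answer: $- \frac{1}{4} \approx -0.25$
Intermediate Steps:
$v = \frac{1}{160} \approx 0.00625$
$m = -25$ ($m = - 5 \left(2 + 3\right) = \left(-5\right) 5 = -25$)
$W{\left(D \right)} = -25 - D$
$v W{\left(15 \right)} = \frac{-25 - 15}{160} = \frac{1}{160} \left(-40\right) = - \frac{1}{4}$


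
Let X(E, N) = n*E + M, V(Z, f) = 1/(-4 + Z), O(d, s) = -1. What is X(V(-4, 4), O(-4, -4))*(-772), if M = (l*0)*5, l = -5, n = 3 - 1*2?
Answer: 193/2 ≈ 96.500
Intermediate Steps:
n = 1 (n = 3 - 2 = 1)
M = 0 (M = -5*0*5 = 0*5 = 0)
X(E, N) = E (X(E, N) = 1*E + 0 = E + 0 = E)
X(V(-4, 4), O(-4, -4))*(-772) = -772/(-4 - 4) = -772/(-8) = -⅛*(-772) = 193/2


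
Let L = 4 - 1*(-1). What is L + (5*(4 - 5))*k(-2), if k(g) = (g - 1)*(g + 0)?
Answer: -25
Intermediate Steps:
k(g) = g*(-1 + g) (k(g) = (-1 + g)*g = g*(-1 + g))
L = 5 (L = 4 + 1 = 5)
L + (5*(4 - 5))*k(-2) = 5 + (5*(4 - 5))*(-2*(-1 - 2)) = 5 + (5*(-1))*(-2*(-3)) = 5 - 5*6 = 5 - 30 = -25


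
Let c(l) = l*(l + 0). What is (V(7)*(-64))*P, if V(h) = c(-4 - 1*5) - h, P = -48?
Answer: 227328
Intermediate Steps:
c(l) = l**2 (c(l) = l*l = l**2)
V(h) = 81 - h (V(h) = (-4 - 1*5)**2 - h = (-4 - 5)**2 - h = (-9)**2 - h = 81 - h)
(V(7)*(-64))*P = ((81 - 1*7)*(-64))*(-48) = ((81 - 7)*(-64))*(-48) = (74*(-64))*(-48) = -4736*(-48) = 227328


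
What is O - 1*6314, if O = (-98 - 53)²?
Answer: 16487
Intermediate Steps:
O = 22801 (O = (-151)² = 22801)
O - 1*6314 = 22801 - 1*6314 = 22801 - 6314 = 16487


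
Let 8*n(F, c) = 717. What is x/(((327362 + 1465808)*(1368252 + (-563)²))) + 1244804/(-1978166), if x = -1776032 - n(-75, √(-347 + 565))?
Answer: -791928728521243941/1258483280886819920 ≈ -0.62927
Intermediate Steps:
n(F, c) = 717/8 (n(F, c) = (⅛)*717 = 717/8)
x = -14208973/8 (x = -1776032 - 1*717/8 = -1776032 - 717/8 = -14208973/8 ≈ -1.7761e+6)
x/(((327362 + 1465808)*(1368252 + (-563)²))) + 1244804/(-1978166) = -14208973*1/((327362 + 1465808)*(1368252 + (-563)²))/8 + 1244804/(-1978166) = -14208973*1/(1793170*(1368252 + 316969))/8 + 1244804*(-1/1978166) = -14208973/(8*(1793170*1685221)) - 32758/52057 = -14208973/8/3021887740570 - 32758/52057 = -14208973/8*1/3021887740570 - 32758/52057 = -14208973/24175101924560 - 32758/52057 = -791928728521243941/1258483280886819920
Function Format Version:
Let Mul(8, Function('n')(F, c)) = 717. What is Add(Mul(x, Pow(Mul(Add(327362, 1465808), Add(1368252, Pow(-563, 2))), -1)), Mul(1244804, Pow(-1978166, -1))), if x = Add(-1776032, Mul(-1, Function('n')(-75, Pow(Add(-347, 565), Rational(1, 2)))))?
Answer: Rational(-791928728521243941, 1258483280886819920) ≈ -0.62927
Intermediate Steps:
Function('n')(F, c) = Rational(717, 8) (Function('n')(F, c) = Mul(Rational(1, 8), 717) = Rational(717, 8))
x = Rational(-14208973, 8) (x = Add(-1776032, Mul(-1, Rational(717, 8))) = Add(-1776032, Rational(-717, 8)) = Rational(-14208973, 8) ≈ -1.7761e+6)
Add(Mul(x, Pow(Mul(Add(327362, 1465808), Add(1368252, Pow(-563, 2))), -1)), Mul(1244804, Pow(-1978166, -1))) = Add(Mul(Rational(-14208973, 8), Pow(Mul(Add(327362, 1465808), Add(1368252, Pow(-563, 2))), -1)), Mul(1244804, Pow(-1978166, -1))) = Add(Mul(Rational(-14208973, 8), Pow(Mul(1793170, Add(1368252, 316969)), -1)), Mul(1244804, Rational(-1, 1978166))) = Add(Mul(Rational(-14208973, 8), Pow(Mul(1793170, 1685221), -1)), Rational(-32758, 52057)) = Add(Mul(Rational(-14208973, 8), Pow(3021887740570, -1)), Rational(-32758, 52057)) = Add(Mul(Rational(-14208973, 8), Rational(1, 3021887740570)), Rational(-32758, 52057)) = Add(Rational(-14208973, 24175101924560), Rational(-32758, 52057)) = Rational(-791928728521243941, 1258483280886819920)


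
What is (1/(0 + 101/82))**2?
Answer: 6724/10201 ≈ 0.65915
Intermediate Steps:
(1/(0 + 101/82))**2 = (1/(101/82))**2 = (82/101)**2 = 6724/10201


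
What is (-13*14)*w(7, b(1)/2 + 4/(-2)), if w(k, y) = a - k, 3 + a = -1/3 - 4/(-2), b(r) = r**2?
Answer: 4550/3 ≈ 1516.7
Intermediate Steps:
a = -4/3 (a = -3 + (-1/3 - 4/(-2)) = -3 + (-1*1/3 - 4*(-1/2)) = -3 + (-1/3 + 2) = -3 + 5/3 = -4/3 ≈ -1.3333)
w(k, y) = -4/3 - k
(-13*14)*w(7, b(1)/2 + 4/(-2)) = (-13*14)*(-4/3 - 1*7) = -182*(-4/3 - 7) = -182*(-25/3) = 4550/3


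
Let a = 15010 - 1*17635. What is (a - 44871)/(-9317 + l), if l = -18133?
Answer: 7916/4575 ≈ 1.7303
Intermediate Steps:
a = -2625 (a = 15010 - 17635 = -2625)
(a - 44871)/(-9317 + l) = (-2625 - 44871)/(-9317 - 18133) = -47496/(-27450) = -47496*(-1/27450) = 7916/4575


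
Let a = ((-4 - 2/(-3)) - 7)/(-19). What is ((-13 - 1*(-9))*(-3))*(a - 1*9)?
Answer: -1928/19 ≈ -101.47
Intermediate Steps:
a = 31/57 (a = ((-4 - 2*(-⅓)) - 7)*(-1/19) = ((-4 + ⅔) - 7)*(-1/19) = (-10/3 - 7)*(-1/19) = -31/3*(-1/19) = 31/57 ≈ 0.54386)
((-13 - 1*(-9))*(-3))*(a - 1*9) = ((-13 - 1*(-9))*(-3))*(31/57 - 1*9) = ((-13 + 9)*(-3))*(31/57 - 9) = -4*(-3)*(-482/57) = 12*(-482/57) = -1928/19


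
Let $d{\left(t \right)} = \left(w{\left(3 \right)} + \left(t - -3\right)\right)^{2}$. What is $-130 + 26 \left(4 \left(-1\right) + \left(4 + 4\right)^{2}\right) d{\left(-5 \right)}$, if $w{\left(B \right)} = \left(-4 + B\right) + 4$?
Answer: $1430$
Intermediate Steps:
$w{\left(B \right)} = B$
$d{\left(t \right)} = \left(6 + t\right)^{2}$ ($d{\left(t \right)} = \left(3 + \left(t - -3\right)\right)^{2} = \left(3 + \left(t + 3\right)\right)^{2} = \left(3 + \left(3 + t\right)\right)^{2} = \left(6 + t\right)^{2}$)
$-130 + 26 \left(4 \left(-1\right) + \left(4 + 4\right)^{2}\right) d{\left(-5 \right)} = -130 + 26 \left(4 \left(-1\right) + \left(4 + 4\right)^{2}\right) \left(6 - 5\right)^{2} = -130 + 26 \left(-4 + 8^{2}\right) 1^{2} = -130 + 26 \left(-4 + 64\right) 1 = -130 + 26 \cdot 60 \cdot 1 = -130 + 26 \cdot 60 = -130 + 1560 = 1430$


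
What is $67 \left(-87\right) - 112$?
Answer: $-5941$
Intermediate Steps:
$67 \left(-87\right) - 112 = -5829 - 112 = -5941$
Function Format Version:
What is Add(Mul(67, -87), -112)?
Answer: -5941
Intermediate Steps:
Add(Mul(67, -87), -112) = Add(-5829, -112) = -5941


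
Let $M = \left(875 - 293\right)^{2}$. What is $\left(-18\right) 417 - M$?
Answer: $-346230$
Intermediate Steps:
$M = 338724$ ($M = 582^{2} = 338724$)
$\left(-18\right) 417 - M = \left(-18\right) 417 - 338724 = -7506 - 338724 = -346230$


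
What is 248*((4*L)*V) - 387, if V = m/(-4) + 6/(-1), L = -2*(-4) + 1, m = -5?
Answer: -42795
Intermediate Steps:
L = 9 (L = 8 + 1 = 9)
V = -19/4 (V = -5/(-4) + 6/(-1) = -5*(-¼) + 6*(-1) = 5/4 - 6 = -19/4 ≈ -4.7500)
248*((4*L)*V) - 387 = 248*((4*9)*(-19/4)) - 387 = 248*(36*(-19/4)) - 387 = 248*(-171) - 387 = -42408 - 387 = -42795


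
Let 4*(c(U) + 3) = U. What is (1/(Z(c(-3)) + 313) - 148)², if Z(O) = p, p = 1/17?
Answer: 620375194321/28323684 ≈ 21903.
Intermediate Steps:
c(U) = -3 + U/4
p = 1/17 ≈ 0.058824
Z(O) = 1/17
(1/(Z(c(-3)) + 313) - 148)² = (1/(1/17 + 313) - 148)² = (1/(5322/17) - 148)² = (17/5322 - 148)² = (-787639/5322)² = 620375194321/28323684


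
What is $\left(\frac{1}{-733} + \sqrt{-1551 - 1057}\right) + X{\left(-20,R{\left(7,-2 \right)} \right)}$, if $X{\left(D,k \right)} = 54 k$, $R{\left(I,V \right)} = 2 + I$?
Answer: $\frac{356237}{733} + 4 i \sqrt{163} \approx 486.0 + 51.069 i$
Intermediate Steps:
$\left(\frac{1}{-733} + \sqrt{-1551 - 1057}\right) + X{\left(-20,R{\left(7,-2 \right)} \right)} = \left(\frac{1}{-733} + \sqrt{-1551 - 1057}\right) + 54 \left(2 + 7\right) = \left(- \frac{1}{733} + \sqrt{-2608}\right) + 54 \cdot 9 = \left(- \frac{1}{733} + 4 i \sqrt{163}\right) + 486 = \frac{356237}{733} + 4 i \sqrt{163}$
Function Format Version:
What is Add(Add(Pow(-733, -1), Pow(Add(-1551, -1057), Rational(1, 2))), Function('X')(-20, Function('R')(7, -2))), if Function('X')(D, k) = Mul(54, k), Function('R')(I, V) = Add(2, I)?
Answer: Add(Rational(356237, 733), Mul(4, I, Pow(163, Rational(1, 2)))) ≈ Add(486.00, Mul(51.069, I))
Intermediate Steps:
Add(Add(Pow(-733, -1), Pow(Add(-1551, -1057), Rational(1, 2))), Function('X')(-20, Function('R')(7, -2))) = Add(Add(Pow(-733, -1), Pow(Add(-1551, -1057), Rational(1, 2))), Mul(54, Add(2, 7))) = Add(Add(Rational(-1, 733), Pow(-2608, Rational(1, 2))), Mul(54, 9)) = Add(Add(Rational(-1, 733), Mul(4, I, Pow(163, Rational(1, 2)))), 486) = Add(Rational(356237, 733), Mul(4, I, Pow(163, Rational(1, 2))))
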